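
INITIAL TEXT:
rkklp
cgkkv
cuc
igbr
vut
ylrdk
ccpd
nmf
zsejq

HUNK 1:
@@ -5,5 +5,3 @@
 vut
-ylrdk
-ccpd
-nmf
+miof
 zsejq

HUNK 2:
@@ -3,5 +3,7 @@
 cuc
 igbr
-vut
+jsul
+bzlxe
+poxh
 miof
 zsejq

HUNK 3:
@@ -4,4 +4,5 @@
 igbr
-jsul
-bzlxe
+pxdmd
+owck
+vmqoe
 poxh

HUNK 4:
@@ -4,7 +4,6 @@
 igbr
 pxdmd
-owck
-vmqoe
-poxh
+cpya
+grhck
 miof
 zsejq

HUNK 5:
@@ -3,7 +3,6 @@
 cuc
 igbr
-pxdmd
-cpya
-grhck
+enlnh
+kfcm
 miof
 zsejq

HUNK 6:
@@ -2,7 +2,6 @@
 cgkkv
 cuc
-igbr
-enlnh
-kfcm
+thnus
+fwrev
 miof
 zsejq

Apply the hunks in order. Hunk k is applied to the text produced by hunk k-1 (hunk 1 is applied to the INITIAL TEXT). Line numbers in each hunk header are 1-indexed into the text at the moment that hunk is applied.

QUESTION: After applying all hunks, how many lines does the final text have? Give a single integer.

Answer: 7

Derivation:
Hunk 1: at line 5 remove [ylrdk,ccpd,nmf] add [miof] -> 7 lines: rkklp cgkkv cuc igbr vut miof zsejq
Hunk 2: at line 3 remove [vut] add [jsul,bzlxe,poxh] -> 9 lines: rkklp cgkkv cuc igbr jsul bzlxe poxh miof zsejq
Hunk 3: at line 4 remove [jsul,bzlxe] add [pxdmd,owck,vmqoe] -> 10 lines: rkklp cgkkv cuc igbr pxdmd owck vmqoe poxh miof zsejq
Hunk 4: at line 4 remove [owck,vmqoe,poxh] add [cpya,grhck] -> 9 lines: rkklp cgkkv cuc igbr pxdmd cpya grhck miof zsejq
Hunk 5: at line 3 remove [pxdmd,cpya,grhck] add [enlnh,kfcm] -> 8 lines: rkklp cgkkv cuc igbr enlnh kfcm miof zsejq
Hunk 6: at line 2 remove [igbr,enlnh,kfcm] add [thnus,fwrev] -> 7 lines: rkklp cgkkv cuc thnus fwrev miof zsejq
Final line count: 7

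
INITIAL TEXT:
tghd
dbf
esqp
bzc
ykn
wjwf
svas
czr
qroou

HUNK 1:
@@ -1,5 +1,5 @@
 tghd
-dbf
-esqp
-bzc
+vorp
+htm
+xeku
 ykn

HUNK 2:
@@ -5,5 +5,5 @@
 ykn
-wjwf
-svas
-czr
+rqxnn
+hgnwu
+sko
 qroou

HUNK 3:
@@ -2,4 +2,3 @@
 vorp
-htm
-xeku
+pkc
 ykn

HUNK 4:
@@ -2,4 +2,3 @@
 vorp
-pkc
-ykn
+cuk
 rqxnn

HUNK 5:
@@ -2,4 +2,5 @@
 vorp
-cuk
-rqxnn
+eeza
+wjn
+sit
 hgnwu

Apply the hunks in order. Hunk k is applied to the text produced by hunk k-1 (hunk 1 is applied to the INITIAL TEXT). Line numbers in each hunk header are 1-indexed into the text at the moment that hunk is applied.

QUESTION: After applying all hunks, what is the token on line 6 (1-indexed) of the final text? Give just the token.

Answer: hgnwu

Derivation:
Hunk 1: at line 1 remove [dbf,esqp,bzc] add [vorp,htm,xeku] -> 9 lines: tghd vorp htm xeku ykn wjwf svas czr qroou
Hunk 2: at line 5 remove [wjwf,svas,czr] add [rqxnn,hgnwu,sko] -> 9 lines: tghd vorp htm xeku ykn rqxnn hgnwu sko qroou
Hunk 3: at line 2 remove [htm,xeku] add [pkc] -> 8 lines: tghd vorp pkc ykn rqxnn hgnwu sko qroou
Hunk 4: at line 2 remove [pkc,ykn] add [cuk] -> 7 lines: tghd vorp cuk rqxnn hgnwu sko qroou
Hunk 5: at line 2 remove [cuk,rqxnn] add [eeza,wjn,sit] -> 8 lines: tghd vorp eeza wjn sit hgnwu sko qroou
Final line 6: hgnwu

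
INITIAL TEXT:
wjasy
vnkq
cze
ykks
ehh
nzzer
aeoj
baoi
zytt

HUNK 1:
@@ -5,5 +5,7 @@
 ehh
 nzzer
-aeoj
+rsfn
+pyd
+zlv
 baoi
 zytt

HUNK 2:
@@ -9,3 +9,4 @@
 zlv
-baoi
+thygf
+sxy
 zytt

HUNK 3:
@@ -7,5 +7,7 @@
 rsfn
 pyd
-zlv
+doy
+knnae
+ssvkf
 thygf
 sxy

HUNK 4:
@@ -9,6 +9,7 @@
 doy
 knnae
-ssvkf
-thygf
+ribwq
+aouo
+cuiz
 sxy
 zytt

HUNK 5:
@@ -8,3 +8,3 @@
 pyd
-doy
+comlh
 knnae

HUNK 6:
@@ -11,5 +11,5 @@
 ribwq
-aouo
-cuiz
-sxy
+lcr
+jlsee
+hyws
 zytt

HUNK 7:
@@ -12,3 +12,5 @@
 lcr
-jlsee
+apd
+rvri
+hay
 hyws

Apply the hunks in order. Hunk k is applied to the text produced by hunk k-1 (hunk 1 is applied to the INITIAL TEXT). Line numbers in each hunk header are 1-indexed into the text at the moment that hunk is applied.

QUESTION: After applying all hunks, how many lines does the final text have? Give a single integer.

Hunk 1: at line 5 remove [aeoj] add [rsfn,pyd,zlv] -> 11 lines: wjasy vnkq cze ykks ehh nzzer rsfn pyd zlv baoi zytt
Hunk 2: at line 9 remove [baoi] add [thygf,sxy] -> 12 lines: wjasy vnkq cze ykks ehh nzzer rsfn pyd zlv thygf sxy zytt
Hunk 3: at line 7 remove [zlv] add [doy,knnae,ssvkf] -> 14 lines: wjasy vnkq cze ykks ehh nzzer rsfn pyd doy knnae ssvkf thygf sxy zytt
Hunk 4: at line 9 remove [ssvkf,thygf] add [ribwq,aouo,cuiz] -> 15 lines: wjasy vnkq cze ykks ehh nzzer rsfn pyd doy knnae ribwq aouo cuiz sxy zytt
Hunk 5: at line 8 remove [doy] add [comlh] -> 15 lines: wjasy vnkq cze ykks ehh nzzer rsfn pyd comlh knnae ribwq aouo cuiz sxy zytt
Hunk 6: at line 11 remove [aouo,cuiz,sxy] add [lcr,jlsee,hyws] -> 15 lines: wjasy vnkq cze ykks ehh nzzer rsfn pyd comlh knnae ribwq lcr jlsee hyws zytt
Hunk 7: at line 12 remove [jlsee] add [apd,rvri,hay] -> 17 lines: wjasy vnkq cze ykks ehh nzzer rsfn pyd comlh knnae ribwq lcr apd rvri hay hyws zytt
Final line count: 17

Answer: 17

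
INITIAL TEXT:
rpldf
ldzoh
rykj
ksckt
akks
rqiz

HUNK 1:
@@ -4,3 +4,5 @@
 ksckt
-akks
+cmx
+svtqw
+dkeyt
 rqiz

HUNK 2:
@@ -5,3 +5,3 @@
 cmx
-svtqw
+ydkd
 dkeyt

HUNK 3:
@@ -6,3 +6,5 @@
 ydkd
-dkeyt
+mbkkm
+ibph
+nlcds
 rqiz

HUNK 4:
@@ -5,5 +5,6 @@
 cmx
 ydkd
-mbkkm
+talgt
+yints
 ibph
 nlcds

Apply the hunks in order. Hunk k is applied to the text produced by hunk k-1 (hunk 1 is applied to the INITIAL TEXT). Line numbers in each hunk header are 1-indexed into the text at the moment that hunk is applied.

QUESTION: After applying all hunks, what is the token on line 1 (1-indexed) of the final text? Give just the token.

Hunk 1: at line 4 remove [akks] add [cmx,svtqw,dkeyt] -> 8 lines: rpldf ldzoh rykj ksckt cmx svtqw dkeyt rqiz
Hunk 2: at line 5 remove [svtqw] add [ydkd] -> 8 lines: rpldf ldzoh rykj ksckt cmx ydkd dkeyt rqiz
Hunk 3: at line 6 remove [dkeyt] add [mbkkm,ibph,nlcds] -> 10 lines: rpldf ldzoh rykj ksckt cmx ydkd mbkkm ibph nlcds rqiz
Hunk 4: at line 5 remove [mbkkm] add [talgt,yints] -> 11 lines: rpldf ldzoh rykj ksckt cmx ydkd talgt yints ibph nlcds rqiz
Final line 1: rpldf

Answer: rpldf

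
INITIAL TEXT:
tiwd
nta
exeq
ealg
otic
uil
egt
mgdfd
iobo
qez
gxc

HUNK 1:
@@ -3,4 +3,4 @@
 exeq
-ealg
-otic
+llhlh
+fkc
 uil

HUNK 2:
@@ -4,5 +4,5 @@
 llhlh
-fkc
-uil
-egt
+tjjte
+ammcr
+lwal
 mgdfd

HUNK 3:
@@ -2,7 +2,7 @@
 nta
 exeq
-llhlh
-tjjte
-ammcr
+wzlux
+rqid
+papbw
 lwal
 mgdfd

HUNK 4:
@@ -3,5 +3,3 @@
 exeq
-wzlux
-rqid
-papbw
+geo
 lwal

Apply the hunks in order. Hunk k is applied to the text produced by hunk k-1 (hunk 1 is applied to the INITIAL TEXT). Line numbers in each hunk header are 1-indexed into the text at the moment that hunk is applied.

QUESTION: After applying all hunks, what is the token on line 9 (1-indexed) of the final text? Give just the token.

Hunk 1: at line 3 remove [ealg,otic] add [llhlh,fkc] -> 11 lines: tiwd nta exeq llhlh fkc uil egt mgdfd iobo qez gxc
Hunk 2: at line 4 remove [fkc,uil,egt] add [tjjte,ammcr,lwal] -> 11 lines: tiwd nta exeq llhlh tjjte ammcr lwal mgdfd iobo qez gxc
Hunk 3: at line 2 remove [llhlh,tjjte,ammcr] add [wzlux,rqid,papbw] -> 11 lines: tiwd nta exeq wzlux rqid papbw lwal mgdfd iobo qez gxc
Hunk 4: at line 3 remove [wzlux,rqid,papbw] add [geo] -> 9 lines: tiwd nta exeq geo lwal mgdfd iobo qez gxc
Final line 9: gxc

Answer: gxc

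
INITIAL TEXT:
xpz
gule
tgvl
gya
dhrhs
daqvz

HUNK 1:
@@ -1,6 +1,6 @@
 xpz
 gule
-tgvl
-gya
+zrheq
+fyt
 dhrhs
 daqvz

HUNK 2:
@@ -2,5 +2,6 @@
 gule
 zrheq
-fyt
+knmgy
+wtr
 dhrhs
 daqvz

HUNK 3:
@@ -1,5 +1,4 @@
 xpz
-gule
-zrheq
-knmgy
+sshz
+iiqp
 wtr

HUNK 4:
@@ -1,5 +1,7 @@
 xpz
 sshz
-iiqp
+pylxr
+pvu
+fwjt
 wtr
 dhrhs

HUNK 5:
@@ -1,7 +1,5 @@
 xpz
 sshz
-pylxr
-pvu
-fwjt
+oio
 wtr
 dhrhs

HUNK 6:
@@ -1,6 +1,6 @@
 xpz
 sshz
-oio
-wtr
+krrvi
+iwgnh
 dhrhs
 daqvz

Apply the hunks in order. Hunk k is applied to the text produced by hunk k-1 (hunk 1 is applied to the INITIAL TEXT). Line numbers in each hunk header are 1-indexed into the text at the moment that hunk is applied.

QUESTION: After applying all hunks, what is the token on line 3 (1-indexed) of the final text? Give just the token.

Hunk 1: at line 1 remove [tgvl,gya] add [zrheq,fyt] -> 6 lines: xpz gule zrheq fyt dhrhs daqvz
Hunk 2: at line 2 remove [fyt] add [knmgy,wtr] -> 7 lines: xpz gule zrheq knmgy wtr dhrhs daqvz
Hunk 3: at line 1 remove [gule,zrheq,knmgy] add [sshz,iiqp] -> 6 lines: xpz sshz iiqp wtr dhrhs daqvz
Hunk 4: at line 1 remove [iiqp] add [pylxr,pvu,fwjt] -> 8 lines: xpz sshz pylxr pvu fwjt wtr dhrhs daqvz
Hunk 5: at line 1 remove [pylxr,pvu,fwjt] add [oio] -> 6 lines: xpz sshz oio wtr dhrhs daqvz
Hunk 6: at line 1 remove [oio,wtr] add [krrvi,iwgnh] -> 6 lines: xpz sshz krrvi iwgnh dhrhs daqvz
Final line 3: krrvi

Answer: krrvi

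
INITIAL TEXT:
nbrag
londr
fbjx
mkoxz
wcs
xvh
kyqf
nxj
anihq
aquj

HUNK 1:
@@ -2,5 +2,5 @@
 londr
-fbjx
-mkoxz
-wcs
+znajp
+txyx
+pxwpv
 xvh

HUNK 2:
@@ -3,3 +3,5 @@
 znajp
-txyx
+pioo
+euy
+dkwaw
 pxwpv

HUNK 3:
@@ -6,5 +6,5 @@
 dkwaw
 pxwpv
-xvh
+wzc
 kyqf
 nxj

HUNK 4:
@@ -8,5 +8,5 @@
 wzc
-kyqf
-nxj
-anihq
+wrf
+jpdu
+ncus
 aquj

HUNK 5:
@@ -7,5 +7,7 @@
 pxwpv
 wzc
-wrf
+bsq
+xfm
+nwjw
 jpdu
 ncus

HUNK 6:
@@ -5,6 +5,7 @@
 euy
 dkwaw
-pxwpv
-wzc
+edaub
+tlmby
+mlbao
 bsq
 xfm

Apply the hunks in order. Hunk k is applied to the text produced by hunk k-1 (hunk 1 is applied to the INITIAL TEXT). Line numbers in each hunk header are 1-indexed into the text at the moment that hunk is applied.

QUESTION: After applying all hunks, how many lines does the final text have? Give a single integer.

Answer: 15

Derivation:
Hunk 1: at line 2 remove [fbjx,mkoxz,wcs] add [znajp,txyx,pxwpv] -> 10 lines: nbrag londr znajp txyx pxwpv xvh kyqf nxj anihq aquj
Hunk 2: at line 3 remove [txyx] add [pioo,euy,dkwaw] -> 12 lines: nbrag londr znajp pioo euy dkwaw pxwpv xvh kyqf nxj anihq aquj
Hunk 3: at line 6 remove [xvh] add [wzc] -> 12 lines: nbrag londr znajp pioo euy dkwaw pxwpv wzc kyqf nxj anihq aquj
Hunk 4: at line 8 remove [kyqf,nxj,anihq] add [wrf,jpdu,ncus] -> 12 lines: nbrag londr znajp pioo euy dkwaw pxwpv wzc wrf jpdu ncus aquj
Hunk 5: at line 7 remove [wrf] add [bsq,xfm,nwjw] -> 14 lines: nbrag londr znajp pioo euy dkwaw pxwpv wzc bsq xfm nwjw jpdu ncus aquj
Hunk 6: at line 5 remove [pxwpv,wzc] add [edaub,tlmby,mlbao] -> 15 lines: nbrag londr znajp pioo euy dkwaw edaub tlmby mlbao bsq xfm nwjw jpdu ncus aquj
Final line count: 15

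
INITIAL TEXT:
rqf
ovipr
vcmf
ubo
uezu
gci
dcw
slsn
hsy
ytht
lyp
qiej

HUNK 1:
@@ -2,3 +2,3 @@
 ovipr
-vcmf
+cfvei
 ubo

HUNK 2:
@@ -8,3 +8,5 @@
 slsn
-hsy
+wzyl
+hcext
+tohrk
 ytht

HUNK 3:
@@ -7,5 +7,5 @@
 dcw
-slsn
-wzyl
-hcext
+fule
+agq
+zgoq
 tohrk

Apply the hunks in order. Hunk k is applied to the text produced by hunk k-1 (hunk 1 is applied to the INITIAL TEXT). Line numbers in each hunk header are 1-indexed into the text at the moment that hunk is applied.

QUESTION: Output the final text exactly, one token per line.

Answer: rqf
ovipr
cfvei
ubo
uezu
gci
dcw
fule
agq
zgoq
tohrk
ytht
lyp
qiej

Derivation:
Hunk 1: at line 2 remove [vcmf] add [cfvei] -> 12 lines: rqf ovipr cfvei ubo uezu gci dcw slsn hsy ytht lyp qiej
Hunk 2: at line 8 remove [hsy] add [wzyl,hcext,tohrk] -> 14 lines: rqf ovipr cfvei ubo uezu gci dcw slsn wzyl hcext tohrk ytht lyp qiej
Hunk 3: at line 7 remove [slsn,wzyl,hcext] add [fule,agq,zgoq] -> 14 lines: rqf ovipr cfvei ubo uezu gci dcw fule agq zgoq tohrk ytht lyp qiej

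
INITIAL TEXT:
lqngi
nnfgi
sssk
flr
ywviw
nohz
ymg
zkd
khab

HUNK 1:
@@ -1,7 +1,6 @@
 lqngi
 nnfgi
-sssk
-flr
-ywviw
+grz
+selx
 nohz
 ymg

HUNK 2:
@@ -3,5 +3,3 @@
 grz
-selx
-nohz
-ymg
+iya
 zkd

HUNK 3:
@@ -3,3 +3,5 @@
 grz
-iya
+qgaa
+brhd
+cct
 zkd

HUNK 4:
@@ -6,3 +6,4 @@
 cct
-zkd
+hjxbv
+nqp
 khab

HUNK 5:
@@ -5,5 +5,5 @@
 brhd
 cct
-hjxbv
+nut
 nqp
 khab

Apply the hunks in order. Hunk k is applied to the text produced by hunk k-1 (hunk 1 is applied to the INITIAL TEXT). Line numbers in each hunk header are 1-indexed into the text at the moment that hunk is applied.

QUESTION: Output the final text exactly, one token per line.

Answer: lqngi
nnfgi
grz
qgaa
brhd
cct
nut
nqp
khab

Derivation:
Hunk 1: at line 1 remove [sssk,flr,ywviw] add [grz,selx] -> 8 lines: lqngi nnfgi grz selx nohz ymg zkd khab
Hunk 2: at line 3 remove [selx,nohz,ymg] add [iya] -> 6 lines: lqngi nnfgi grz iya zkd khab
Hunk 3: at line 3 remove [iya] add [qgaa,brhd,cct] -> 8 lines: lqngi nnfgi grz qgaa brhd cct zkd khab
Hunk 4: at line 6 remove [zkd] add [hjxbv,nqp] -> 9 lines: lqngi nnfgi grz qgaa brhd cct hjxbv nqp khab
Hunk 5: at line 5 remove [hjxbv] add [nut] -> 9 lines: lqngi nnfgi grz qgaa brhd cct nut nqp khab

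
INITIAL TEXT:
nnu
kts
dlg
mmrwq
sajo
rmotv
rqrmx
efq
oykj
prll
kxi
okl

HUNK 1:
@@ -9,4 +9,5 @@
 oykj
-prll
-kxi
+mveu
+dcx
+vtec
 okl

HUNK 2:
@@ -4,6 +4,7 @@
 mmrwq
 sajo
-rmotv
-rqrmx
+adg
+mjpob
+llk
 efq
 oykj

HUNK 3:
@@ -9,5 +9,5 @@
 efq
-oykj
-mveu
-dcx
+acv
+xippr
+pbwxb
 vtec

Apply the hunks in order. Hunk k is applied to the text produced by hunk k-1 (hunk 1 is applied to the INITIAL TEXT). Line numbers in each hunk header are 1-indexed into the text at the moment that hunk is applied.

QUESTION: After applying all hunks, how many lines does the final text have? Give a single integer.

Hunk 1: at line 9 remove [prll,kxi] add [mveu,dcx,vtec] -> 13 lines: nnu kts dlg mmrwq sajo rmotv rqrmx efq oykj mveu dcx vtec okl
Hunk 2: at line 4 remove [rmotv,rqrmx] add [adg,mjpob,llk] -> 14 lines: nnu kts dlg mmrwq sajo adg mjpob llk efq oykj mveu dcx vtec okl
Hunk 3: at line 9 remove [oykj,mveu,dcx] add [acv,xippr,pbwxb] -> 14 lines: nnu kts dlg mmrwq sajo adg mjpob llk efq acv xippr pbwxb vtec okl
Final line count: 14

Answer: 14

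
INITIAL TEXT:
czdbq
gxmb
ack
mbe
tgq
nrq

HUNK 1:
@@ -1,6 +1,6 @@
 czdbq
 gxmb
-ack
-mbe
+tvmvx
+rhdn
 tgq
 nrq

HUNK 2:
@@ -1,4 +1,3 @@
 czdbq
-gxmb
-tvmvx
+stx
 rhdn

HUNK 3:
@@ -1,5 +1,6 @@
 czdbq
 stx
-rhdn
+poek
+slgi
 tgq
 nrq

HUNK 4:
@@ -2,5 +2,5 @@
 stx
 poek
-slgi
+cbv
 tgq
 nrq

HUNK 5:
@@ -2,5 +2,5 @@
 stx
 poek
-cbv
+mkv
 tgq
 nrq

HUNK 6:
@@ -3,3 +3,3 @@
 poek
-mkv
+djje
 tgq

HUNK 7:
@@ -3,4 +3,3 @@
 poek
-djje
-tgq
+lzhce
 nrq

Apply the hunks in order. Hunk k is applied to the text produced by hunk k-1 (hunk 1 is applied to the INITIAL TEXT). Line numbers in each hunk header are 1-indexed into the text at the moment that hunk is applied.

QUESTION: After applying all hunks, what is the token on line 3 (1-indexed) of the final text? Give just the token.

Hunk 1: at line 1 remove [ack,mbe] add [tvmvx,rhdn] -> 6 lines: czdbq gxmb tvmvx rhdn tgq nrq
Hunk 2: at line 1 remove [gxmb,tvmvx] add [stx] -> 5 lines: czdbq stx rhdn tgq nrq
Hunk 3: at line 1 remove [rhdn] add [poek,slgi] -> 6 lines: czdbq stx poek slgi tgq nrq
Hunk 4: at line 2 remove [slgi] add [cbv] -> 6 lines: czdbq stx poek cbv tgq nrq
Hunk 5: at line 2 remove [cbv] add [mkv] -> 6 lines: czdbq stx poek mkv tgq nrq
Hunk 6: at line 3 remove [mkv] add [djje] -> 6 lines: czdbq stx poek djje tgq nrq
Hunk 7: at line 3 remove [djje,tgq] add [lzhce] -> 5 lines: czdbq stx poek lzhce nrq
Final line 3: poek

Answer: poek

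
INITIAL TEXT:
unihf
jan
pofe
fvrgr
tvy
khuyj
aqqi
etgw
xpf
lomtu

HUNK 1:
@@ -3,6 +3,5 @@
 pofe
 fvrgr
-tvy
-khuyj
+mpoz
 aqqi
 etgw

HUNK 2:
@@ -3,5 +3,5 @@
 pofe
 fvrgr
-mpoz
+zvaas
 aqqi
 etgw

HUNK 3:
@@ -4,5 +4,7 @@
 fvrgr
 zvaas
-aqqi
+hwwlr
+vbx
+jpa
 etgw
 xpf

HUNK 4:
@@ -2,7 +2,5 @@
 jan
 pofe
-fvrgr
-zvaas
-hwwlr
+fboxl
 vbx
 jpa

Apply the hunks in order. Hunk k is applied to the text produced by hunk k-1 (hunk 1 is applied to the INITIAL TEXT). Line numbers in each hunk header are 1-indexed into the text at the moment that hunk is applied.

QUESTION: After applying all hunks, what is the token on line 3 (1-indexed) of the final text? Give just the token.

Answer: pofe

Derivation:
Hunk 1: at line 3 remove [tvy,khuyj] add [mpoz] -> 9 lines: unihf jan pofe fvrgr mpoz aqqi etgw xpf lomtu
Hunk 2: at line 3 remove [mpoz] add [zvaas] -> 9 lines: unihf jan pofe fvrgr zvaas aqqi etgw xpf lomtu
Hunk 3: at line 4 remove [aqqi] add [hwwlr,vbx,jpa] -> 11 lines: unihf jan pofe fvrgr zvaas hwwlr vbx jpa etgw xpf lomtu
Hunk 4: at line 2 remove [fvrgr,zvaas,hwwlr] add [fboxl] -> 9 lines: unihf jan pofe fboxl vbx jpa etgw xpf lomtu
Final line 3: pofe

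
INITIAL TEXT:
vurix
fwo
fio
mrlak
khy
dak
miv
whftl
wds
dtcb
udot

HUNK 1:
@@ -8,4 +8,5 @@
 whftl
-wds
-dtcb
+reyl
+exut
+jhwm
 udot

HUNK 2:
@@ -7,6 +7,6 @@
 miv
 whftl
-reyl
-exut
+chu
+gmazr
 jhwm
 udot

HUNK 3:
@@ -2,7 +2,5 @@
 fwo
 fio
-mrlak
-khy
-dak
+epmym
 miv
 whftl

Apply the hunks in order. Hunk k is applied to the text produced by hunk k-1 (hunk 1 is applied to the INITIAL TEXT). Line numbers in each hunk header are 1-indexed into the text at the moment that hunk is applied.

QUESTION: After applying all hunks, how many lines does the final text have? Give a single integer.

Hunk 1: at line 8 remove [wds,dtcb] add [reyl,exut,jhwm] -> 12 lines: vurix fwo fio mrlak khy dak miv whftl reyl exut jhwm udot
Hunk 2: at line 7 remove [reyl,exut] add [chu,gmazr] -> 12 lines: vurix fwo fio mrlak khy dak miv whftl chu gmazr jhwm udot
Hunk 3: at line 2 remove [mrlak,khy,dak] add [epmym] -> 10 lines: vurix fwo fio epmym miv whftl chu gmazr jhwm udot
Final line count: 10

Answer: 10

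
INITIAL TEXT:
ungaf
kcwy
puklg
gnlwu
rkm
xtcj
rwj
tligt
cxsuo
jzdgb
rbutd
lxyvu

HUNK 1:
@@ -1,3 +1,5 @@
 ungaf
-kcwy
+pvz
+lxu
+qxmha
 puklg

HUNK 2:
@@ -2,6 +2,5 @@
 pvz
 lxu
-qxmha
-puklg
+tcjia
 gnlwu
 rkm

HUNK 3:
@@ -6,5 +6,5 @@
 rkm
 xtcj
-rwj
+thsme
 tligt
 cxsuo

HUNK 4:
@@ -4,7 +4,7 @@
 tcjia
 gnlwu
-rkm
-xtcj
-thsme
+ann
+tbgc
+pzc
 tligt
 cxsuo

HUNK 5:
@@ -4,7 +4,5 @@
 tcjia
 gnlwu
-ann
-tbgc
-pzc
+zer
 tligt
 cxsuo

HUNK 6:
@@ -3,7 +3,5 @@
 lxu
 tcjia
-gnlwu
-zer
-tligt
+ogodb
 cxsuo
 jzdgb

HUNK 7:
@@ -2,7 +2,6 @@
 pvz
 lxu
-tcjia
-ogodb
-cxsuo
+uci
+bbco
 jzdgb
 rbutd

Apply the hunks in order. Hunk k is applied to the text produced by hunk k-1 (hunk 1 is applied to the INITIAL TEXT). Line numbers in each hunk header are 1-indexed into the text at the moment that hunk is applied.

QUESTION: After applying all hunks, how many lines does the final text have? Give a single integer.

Hunk 1: at line 1 remove [kcwy] add [pvz,lxu,qxmha] -> 14 lines: ungaf pvz lxu qxmha puklg gnlwu rkm xtcj rwj tligt cxsuo jzdgb rbutd lxyvu
Hunk 2: at line 2 remove [qxmha,puklg] add [tcjia] -> 13 lines: ungaf pvz lxu tcjia gnlwu rkm xtcj rwj tligt cxsuo jzdgb rbutd lxyvu
Hunk 3: at line 6 remove [rwj] add [thsme] -> 13 lines: ungaf pvz lxu tcjia gnlwu rkm xtcj thsme tligt cxsuo jzdgb rbutd lxyvu
Hunk 4: at line 4 remove [rkm,xtcj,thsme] add [ann,tbgc,pzc] -> 13 lines: ungaf pvz lxu tcjia gnlwu ann tbgc pzc tligt cxsuo jzdgb rbutd lxyvu
Hunk 5: at line 4 remove [ann,tbgc,pzc] add [zer] -> 11 lines: ungaf pvz lxu tcjia gnlwu zer tligt cxsuo jzdgb rbutd lxyvu
Hunk 6: at line 3 remove [gnlwu,zer,tligt] add [ogodb] -> 9 lines: ungaf pvz lxu tcjia ogodb cxsuo jzdgb rbutd lxyvu
Hunk 7: at line 2 remove [tcjia,ogodb,cxsuo] add [uci,bbco] -> 8 lines: ungaf pvz lxu uci bbco jzdgb rbutd lxyvu
Final line count: 8

Answer: 8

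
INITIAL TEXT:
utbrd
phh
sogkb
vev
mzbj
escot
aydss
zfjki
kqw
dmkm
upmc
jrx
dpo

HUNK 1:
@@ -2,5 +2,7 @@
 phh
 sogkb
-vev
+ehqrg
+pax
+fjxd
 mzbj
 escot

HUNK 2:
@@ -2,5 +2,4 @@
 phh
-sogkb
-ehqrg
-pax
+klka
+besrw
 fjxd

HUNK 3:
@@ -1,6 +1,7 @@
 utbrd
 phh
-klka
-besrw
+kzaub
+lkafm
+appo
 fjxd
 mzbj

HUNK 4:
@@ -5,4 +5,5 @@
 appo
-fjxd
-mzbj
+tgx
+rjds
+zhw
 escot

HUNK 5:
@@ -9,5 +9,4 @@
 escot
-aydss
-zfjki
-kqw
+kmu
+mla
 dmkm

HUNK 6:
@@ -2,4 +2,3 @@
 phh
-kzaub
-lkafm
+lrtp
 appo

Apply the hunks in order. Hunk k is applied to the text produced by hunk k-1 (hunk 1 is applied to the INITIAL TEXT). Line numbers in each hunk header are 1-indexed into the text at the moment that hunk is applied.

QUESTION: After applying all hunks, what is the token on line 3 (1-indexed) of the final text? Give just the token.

Hunk 1: at line 2 remove [vev] add [ehqrg,pax,fjxd] -> 15 lines: utbrd phh sogkb ehqrg pax fjxd mzbj escot aydss zfjki kqw dmkm upmc jrx dpo
Hunk 2: at line 2 remove [sogkb,ehqrg,pax] add [klka,besrw] -> 14 lines: utbrd phh klka besrw fjxd mzbj escot aydss zfjki kqw dmkm upmc jrx dpo
Hunk 3: at line 1 remove [klka,besrw] add [kzaub,lkafm,appo] -> 15 lines: utbrd phh kzaub lkafm appo fjxd mzbj escot aydss zfjki kqw dmkm upmc jrx dpo
Hunk 4: at line 5 remove [fjxd,mzbj] add [tgx,rjds,zhw] -> 16 lines: utbrd phh kzaub lkafm appo tgx rjds zhw escot aydss zfjki kqw dmkm upmc jrx dpo
Hunk 5: at line 9 remove [aydss,zfjki,kqw] add [kmu,mla] -> 15 lines: utbrd phh kzaub lkafm appo tgx rjds zhw escot kmu mla dmkm upmc jrx dpo
Hunk 6: at line 2 remove [kzaub,lkafm] add [lrtp] -> 14 lines: utbrd phh lrtp appo tgx rjds zhw escot kmu mla dmkm upmc jrx dpo
Final line 3: lrtp

Answer: lrtp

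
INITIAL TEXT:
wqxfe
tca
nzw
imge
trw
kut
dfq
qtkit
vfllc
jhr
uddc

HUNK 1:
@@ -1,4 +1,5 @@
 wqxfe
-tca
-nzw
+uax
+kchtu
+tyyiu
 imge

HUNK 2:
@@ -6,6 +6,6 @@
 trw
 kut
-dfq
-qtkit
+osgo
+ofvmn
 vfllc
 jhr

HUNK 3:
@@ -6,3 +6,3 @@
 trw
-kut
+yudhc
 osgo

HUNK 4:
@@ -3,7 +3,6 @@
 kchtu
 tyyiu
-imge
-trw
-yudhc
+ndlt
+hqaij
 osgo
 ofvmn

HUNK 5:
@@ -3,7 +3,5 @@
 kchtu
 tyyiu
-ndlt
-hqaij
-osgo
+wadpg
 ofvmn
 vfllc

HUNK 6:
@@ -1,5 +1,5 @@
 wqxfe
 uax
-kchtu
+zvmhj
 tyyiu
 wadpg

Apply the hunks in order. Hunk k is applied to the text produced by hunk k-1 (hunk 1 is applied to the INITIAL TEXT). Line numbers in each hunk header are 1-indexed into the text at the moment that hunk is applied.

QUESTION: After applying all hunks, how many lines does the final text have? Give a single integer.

Hunk 1: at line 1 remove [tca,nzw] add [uax,kchtu,tyyiu] -> 12 lines: wqxfe uax kchtu tyyiu imge trw kut dfq qtkit vfllc jhr uddc
Hunk 2: at line 6 remove [dfq,qtkit] add [osgo,ofvmn] -> 12 lines: wqxfe uax kchtu tyyiu imge trw kut osgo ofvmn vfllc jhr uddc
Hunk 3: at line 6 remove [kut] add [yudhc] -> 12 lines: wqxfe uax kchtu tyyiu imge trw yudhc osgo ofvmn vfllc jhr uddc
Hunk 4: at line 3 remove [imge,trw,yudhc] add [ndlt,hqaij] -> 11 lines: wqxfe uax kchtu tyyiu ndlt hqaij osgo ofvmn vfllc jhr uddc
Hunk 5: at line 3 remove [ndlt,hqaij,osgo] add [wadpg] -> 9 lines: wqxfe uax kchtu tyyiu wadpg ofvmn vfllc jhr uddc
Hunk 6: at line 1 remove [kchtu] add [zvmhj] -> 9 lines: wqxfe uax zvmhj tyyiu wadpg ofvmn vfllc jhr uddc
Final line count: 9

Answer: 9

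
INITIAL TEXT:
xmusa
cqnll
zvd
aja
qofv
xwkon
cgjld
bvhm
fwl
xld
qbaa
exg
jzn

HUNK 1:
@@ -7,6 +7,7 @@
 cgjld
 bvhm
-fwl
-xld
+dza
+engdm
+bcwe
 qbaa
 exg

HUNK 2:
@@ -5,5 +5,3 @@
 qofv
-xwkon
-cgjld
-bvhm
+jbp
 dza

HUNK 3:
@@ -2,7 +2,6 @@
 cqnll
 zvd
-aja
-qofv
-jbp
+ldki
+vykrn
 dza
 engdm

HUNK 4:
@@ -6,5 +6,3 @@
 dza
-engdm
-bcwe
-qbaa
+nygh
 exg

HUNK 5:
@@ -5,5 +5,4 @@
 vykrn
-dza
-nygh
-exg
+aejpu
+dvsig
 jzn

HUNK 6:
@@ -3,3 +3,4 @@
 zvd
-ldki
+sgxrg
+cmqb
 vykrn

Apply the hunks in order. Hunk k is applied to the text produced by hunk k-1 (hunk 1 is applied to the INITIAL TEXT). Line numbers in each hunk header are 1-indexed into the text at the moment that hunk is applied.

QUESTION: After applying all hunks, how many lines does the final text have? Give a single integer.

Hunk 1: at line 7 remove [fwl,xld] add [dza,engdm,bcwe] -> 14 lines: xmusa cqnll zvd aja qofv xwkon cgjld bvhm dza engdm bcwe qbaa exg jzn
Hunk 2: at line 5 remove [xwkon,cgjld,bvhm] add [jbp] -> 12 lines: xmusa cqnll zvd aja qofv jbp dza engdm bcwe qbaa exg jzn
Hunk 3: at line 2 remove [aja,qofv,jbp] add [ldki,vykrn] -> 11 lines: xmusa cqnll zvd ldki vykrn dza engdm bcwe qbaa exg jzn
Hunk 4: at line 6 remove [engdm,bcwe,qbaa] add [nygh] -> 9 lines: xmusa cqnll zvd ldki vykrn dza nygh exg jzn
Hunk 5: at line 5 remove [dza,nygh,exg] add [aejpu,dvsig] -> 8 lines: xmusa cqnll zvd ldki vykrn aejpu dvsig jzn
Hunk 6: at line 3 remove [ldki] add [sgxrg,cmqb] -> 9 lines: xmusa cqnll zvd sgxrg cmqb vykrn aejpu dvsig jzn
Final line count: 9

Answer: 9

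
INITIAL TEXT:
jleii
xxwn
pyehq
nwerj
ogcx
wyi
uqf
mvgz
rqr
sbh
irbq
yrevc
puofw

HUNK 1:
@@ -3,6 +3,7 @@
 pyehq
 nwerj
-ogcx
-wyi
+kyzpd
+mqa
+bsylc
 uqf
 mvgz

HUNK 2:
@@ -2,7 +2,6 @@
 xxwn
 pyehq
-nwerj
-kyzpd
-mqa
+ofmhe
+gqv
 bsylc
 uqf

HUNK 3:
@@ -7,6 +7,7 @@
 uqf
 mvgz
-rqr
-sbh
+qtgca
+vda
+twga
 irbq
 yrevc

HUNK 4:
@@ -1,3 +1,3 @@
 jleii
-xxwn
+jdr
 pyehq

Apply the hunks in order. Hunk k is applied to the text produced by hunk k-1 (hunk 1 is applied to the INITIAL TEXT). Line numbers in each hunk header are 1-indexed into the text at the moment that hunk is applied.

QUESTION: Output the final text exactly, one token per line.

Answer: jleii
jdr
pyehq
ofmhe
gqv
bsylc
uqf
mvgz
qtgca
vda
twga
irbq
yrevc
puofw

Derivation:
Hunk 1: at line 3 remove [ogcx,wyi] add [kyzpd,mqa,bsylc] -> 14 lines: jleii xxwn pyehq nwerj kyzpd mqa bsylc uqf mvgz rqr sbh irbq yrevc puofw
Hunk 2: at line 2 remove [nwerj,kyzpd,mqa] add [ofmhe,gqv] -> 13 lines: jleii xxwn pyehq ofmhe gqv bsylc uqf mvgz rqr sbh irbq yrevc puofw
Hunk 3: at line 7 remove [rqr,sbh] add [qtgca,vda,twga] -> 14 lines: jleii xxwn pyehq ofmhe gqv bsylc uqf mvgz qtgca vda twga irbq yrevc puofw
Hunk 4: at line 1 remove [xxwn] add [jdr] -> 14 lines: jleii jdr pyehq ofmhe gqv bsylc uqf mvgz qtgca vda twga irbq yrevc puofw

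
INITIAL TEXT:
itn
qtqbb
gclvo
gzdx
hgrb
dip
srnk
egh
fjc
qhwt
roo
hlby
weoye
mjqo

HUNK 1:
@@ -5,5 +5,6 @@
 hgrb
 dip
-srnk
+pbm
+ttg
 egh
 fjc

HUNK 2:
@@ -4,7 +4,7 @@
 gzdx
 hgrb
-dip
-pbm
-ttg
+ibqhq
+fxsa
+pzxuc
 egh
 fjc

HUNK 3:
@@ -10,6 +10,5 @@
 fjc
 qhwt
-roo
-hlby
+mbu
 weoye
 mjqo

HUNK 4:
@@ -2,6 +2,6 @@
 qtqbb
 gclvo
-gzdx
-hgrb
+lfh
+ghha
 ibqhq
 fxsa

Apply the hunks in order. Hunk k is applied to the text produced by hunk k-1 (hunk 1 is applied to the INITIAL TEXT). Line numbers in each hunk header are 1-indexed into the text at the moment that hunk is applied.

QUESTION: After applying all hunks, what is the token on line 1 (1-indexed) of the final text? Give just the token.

Answer: itn

Derivation:
Hunk 1: at line 5 remove [srnk] add [pbm,ttg] -> 15 lines: itn qtqbb gclvo gzdx hgrb dip pbm ttg egh fjc qhwt roo hlby weoye mjqo
Hunk 2: at line 4 remove [dip,pbm,ttg] add [ibqhq,fxsa,pzxuc] -> 15 lines: itn qtqbb gclvo gzdx hgrb ibqhq fxsa pzxuc egh fjc qhwt roo hlby weoye mjqo
Hunk 3: at line 10 remove [roo,hlby] add [mbu] -> 14 lines: itn qtqbb gclvo gzdx hgrb ibqhq fxsa pzxuc egh fjc qhwt mbu weoye mjqo
Hunk 4: at line 2 remove [gzdx,hgrb] add [lfh,ghha] -> 14 lines: itn qtqbb gclvo lfh ghha ibqhq fxsa pzxuc egh fjc qhwt mbu weoye mjqo
Final line 1: itn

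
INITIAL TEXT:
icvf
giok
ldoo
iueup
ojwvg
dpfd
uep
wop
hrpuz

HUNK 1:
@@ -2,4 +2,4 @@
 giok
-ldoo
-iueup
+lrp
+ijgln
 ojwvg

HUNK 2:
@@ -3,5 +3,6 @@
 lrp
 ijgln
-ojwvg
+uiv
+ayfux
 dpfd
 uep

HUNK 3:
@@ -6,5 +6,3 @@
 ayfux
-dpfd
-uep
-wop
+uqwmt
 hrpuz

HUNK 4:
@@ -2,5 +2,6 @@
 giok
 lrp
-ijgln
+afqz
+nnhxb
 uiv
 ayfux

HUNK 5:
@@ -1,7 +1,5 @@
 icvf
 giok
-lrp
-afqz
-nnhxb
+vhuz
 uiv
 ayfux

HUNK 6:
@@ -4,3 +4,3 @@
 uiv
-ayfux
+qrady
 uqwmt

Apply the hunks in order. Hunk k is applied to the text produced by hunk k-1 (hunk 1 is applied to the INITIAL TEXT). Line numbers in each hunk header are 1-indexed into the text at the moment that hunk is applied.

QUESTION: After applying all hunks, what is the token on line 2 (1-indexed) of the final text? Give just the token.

Hunk 1: at line 2 remove [ldoo,iueup] add [lrp,ijgln] -> 9 lines: icvf giok lrp ijgln ojwvg dpfd uep wop hrpuz
Hunk 2: at line 3 remove [ojwvg] add [uiv,ayfux] -> 10 lines: icvf giok lrp ijgln uiv ayfux dpfd uep wop hrpuz
Hunk 3: at line 6 remove [dpfd,uep,wop] add [uqwmt] -> 8 lines: icvf giok lrp ijgln uiv ayfux uqwmt hrpuz
Hunk 4: at line 2 remove [ijgln] add [afqz,nnhxb] -> 9 lines: icvf giok lrp afqz nnhxb uiv ayfux uqwmt hrpuz
Hunk 5: at line 1 remove [lrp,afqz,nnhxb] add [vhuz] -> 7 lines: icvf giok vhuz uiv ayfux uqwmt hrpuz
Hunk 6: at line 4 remove [ayfux] add [qrady] -> 7 lines: icvf giok vhuz uiv qrady uqwmt hrpuz
Final line 2: giok

Answer: giok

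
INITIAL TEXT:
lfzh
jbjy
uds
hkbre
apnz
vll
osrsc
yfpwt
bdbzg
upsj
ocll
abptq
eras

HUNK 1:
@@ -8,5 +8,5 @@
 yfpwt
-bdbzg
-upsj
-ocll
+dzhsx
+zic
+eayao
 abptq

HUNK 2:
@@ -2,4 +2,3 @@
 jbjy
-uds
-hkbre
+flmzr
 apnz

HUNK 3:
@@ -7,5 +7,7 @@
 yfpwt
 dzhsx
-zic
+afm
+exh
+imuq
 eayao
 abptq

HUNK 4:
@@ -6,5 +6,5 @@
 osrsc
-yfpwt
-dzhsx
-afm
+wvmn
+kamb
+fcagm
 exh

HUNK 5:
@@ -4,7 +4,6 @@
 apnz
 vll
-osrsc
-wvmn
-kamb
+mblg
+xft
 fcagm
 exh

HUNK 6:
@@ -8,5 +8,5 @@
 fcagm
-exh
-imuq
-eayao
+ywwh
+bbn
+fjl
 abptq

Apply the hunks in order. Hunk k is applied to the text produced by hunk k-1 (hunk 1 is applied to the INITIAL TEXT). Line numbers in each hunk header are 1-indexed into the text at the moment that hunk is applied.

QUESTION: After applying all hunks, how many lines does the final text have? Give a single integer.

Answer: 13

Derivation:
Hunk 1: at line 8 remove [bdbzg,upsj,ocll] add [dzhsx,zic,eayao] -> 13 lines: lfzh jbjy uds hkbre apnz vll osrsc yfpwt dzhsx zic eayao abptq eras
Hunk 2: at line 2 remove [uds,hkbre] add [flmzr] -> 12 lines: lfzh jbjy flmzr apnz vll osrsc yfpwt dzhsx zic eayao abptq eras
Hunk 3: at line 7 remove [zic] add [afm,exh,imuq] -> 14 lines: lfzh jbjy flmzr apnz vll osrsc yfpwt dzhsx afm exh imuq eayao abptq eras
Hunk 4: at line 6 remove [yfpwt,dzhsx,afm] add [wvmn,kamb,fcagm] -> 14 lines: lfzh jbjy flmzr apnz vll osrsc wvmn kamb fcagm exh imuq eayao abptq eras
Hunk 5: at line 4 remove [osrsc,wvmn,kamb] add [mblg,xft] -> 13 lines: lfzh jbjy flmzr apnz vll mblg xft fcagm exh imuq eayao abptq eras
Hunk 6: at line 8 remove [exh,imuq,eayao] add [ywwh,bbn,fjl] -> 13 lines: lfzh jbjy flmzr apnz vll mblg xft fcagm ywwh bbn fjl abptq eras
Final line count: 13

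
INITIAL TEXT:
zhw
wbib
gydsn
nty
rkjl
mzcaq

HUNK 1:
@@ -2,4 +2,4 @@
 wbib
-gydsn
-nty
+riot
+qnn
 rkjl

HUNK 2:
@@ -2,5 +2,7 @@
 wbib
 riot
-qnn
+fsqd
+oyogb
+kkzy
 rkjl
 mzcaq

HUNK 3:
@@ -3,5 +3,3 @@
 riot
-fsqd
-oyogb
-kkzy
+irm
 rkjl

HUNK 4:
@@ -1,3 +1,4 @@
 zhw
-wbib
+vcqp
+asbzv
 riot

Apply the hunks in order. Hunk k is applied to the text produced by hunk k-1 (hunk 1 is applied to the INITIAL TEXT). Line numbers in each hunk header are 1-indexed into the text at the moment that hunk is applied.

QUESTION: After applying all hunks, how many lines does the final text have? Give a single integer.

Answer: 7

Derivation:
Hunk 1: at line 2 remove [gydsn,nty] add [riot,qnn] -> 6 lines: zhw wbib riot qnn rkjl mzcaq
Hunk 2: at line 2 remove [qnn] add [fsqd,oyogb,kkzy] -> 8 lines: zhw wbib riot fsqd oyogb kkzy rkjl mzcaq
Hunk 3: at line 3 remove [fsqd,oyogb,kkzy] add [irm] -> 6 lines: zhw wbib riot irm rkjl mzcaq
Hunk 4: at line 1 remove [wbib] add [vcqp,asbzv] -> 7 lines: zhw vcqp asbzv riot irm rkjl mzcaq
Final line count: 7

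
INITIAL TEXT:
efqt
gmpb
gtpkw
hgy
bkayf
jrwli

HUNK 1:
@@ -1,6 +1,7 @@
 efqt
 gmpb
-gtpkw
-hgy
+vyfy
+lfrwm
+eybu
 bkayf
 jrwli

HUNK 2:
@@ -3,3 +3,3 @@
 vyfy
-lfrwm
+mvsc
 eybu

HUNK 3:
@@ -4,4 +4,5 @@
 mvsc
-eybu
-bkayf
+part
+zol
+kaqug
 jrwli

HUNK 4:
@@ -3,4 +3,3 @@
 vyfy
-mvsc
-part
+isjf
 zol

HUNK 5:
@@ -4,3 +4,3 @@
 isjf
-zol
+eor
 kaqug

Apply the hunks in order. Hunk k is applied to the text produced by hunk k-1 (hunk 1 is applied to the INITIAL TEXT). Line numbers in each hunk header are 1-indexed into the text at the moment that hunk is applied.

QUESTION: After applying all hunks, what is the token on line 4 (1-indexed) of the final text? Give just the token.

Answer: isjf

Derivation:
Hunk 1: at line 1 remove [gtpkw,hgy] add [vyfy,lfrwm,eybu] -> 7 lines: efqt gmpb vyfy lfrwm eybu bkayf jrwli
Hunk 2: at line 3 remove [lfrwm] add [mvsc] -> 7 lines: efqt gmpb vyfy mvsc eybu bkayf jrwli
Hunk 3: at line 4 remove [eybu,bkayf] add [part,zol,kaqug] -> 8 lines: efqt gmpb vyfy mvsc part zol kaqug jrwli
Hunk 4: at line 3 remove [mvsc,part] add [isjf] -> 7 lines: efqt gmpb vyfy isjf zol kaqug jrwli
Hunk 5: at line 4 remove [zol] add [eor] -> 7 lines: efqt gmpb vyfy isjf eor kaqug jrwli
Final line 4: isjf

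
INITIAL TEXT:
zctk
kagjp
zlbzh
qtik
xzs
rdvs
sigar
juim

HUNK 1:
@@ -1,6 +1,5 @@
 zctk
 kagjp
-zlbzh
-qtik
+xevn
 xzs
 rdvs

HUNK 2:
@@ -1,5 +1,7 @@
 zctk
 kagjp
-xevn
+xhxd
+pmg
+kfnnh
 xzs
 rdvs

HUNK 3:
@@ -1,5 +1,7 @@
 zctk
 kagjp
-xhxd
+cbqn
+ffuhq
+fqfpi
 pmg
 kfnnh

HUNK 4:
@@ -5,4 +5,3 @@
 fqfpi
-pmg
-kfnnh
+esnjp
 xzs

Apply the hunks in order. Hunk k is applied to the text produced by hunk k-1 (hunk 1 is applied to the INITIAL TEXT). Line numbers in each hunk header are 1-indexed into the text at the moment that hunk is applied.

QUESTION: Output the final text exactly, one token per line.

Answer: zctk
kagjp
cbqn
ffuhq
fqfpi
esnjp
xzs
rdvs
sigar
juim

Derivation:
Hunk 1: at line 1 remove [zlbzh,qtik] add [xevn] -> 7 lines: zctk kagjp xevn xzs rdvs sigar juim
Hunk 2: at line 1 remove [xevn] add [xhxd,pmg,kfnnh] -> 9 lines: zctk kagjp xhxd pmg kfnnh xzs rdvs sigar juim
Hunk 3: at line 1 remove [xhxd] add [cbqn,ffuhq,fqfpi] -> 11 lines: zctk kagjp cbqn ffuhq fqfpi pmg kfnnh xzs rdvs sigar juim
Hunk 4: at line 5 remove [pmg,kfnnh] add [esnjp] -> 10 lines: zctk kagjp cbqn ffuhq fqfpi esnjp xzs rdvs sigar juim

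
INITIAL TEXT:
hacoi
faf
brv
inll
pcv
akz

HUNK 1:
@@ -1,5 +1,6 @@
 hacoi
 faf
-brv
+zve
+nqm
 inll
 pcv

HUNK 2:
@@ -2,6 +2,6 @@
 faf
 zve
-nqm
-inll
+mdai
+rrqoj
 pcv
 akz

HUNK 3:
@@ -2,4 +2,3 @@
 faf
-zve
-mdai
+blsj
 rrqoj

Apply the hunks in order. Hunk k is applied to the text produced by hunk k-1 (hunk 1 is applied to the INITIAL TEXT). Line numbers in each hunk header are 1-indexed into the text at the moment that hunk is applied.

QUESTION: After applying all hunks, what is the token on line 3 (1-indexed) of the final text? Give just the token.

Answer: blsj

Derivation:
Hunk 1: at line 1 remove [brv] add [zve,nqm] -> 7 lines: hacoi faf zve nqm inll pcv akz
Hunk 2: at line 2 remove [nqm,inll] add [mdai,rrqoj] -> 7 lines: hacoi faf zve mdai rrqoj pcv akz
Hunk 3: at line 2 remove [zve,mdai] add [blsj] -> 6 lines: hacoi faf blsj rrqoj pcv akz
Final line 3: blsj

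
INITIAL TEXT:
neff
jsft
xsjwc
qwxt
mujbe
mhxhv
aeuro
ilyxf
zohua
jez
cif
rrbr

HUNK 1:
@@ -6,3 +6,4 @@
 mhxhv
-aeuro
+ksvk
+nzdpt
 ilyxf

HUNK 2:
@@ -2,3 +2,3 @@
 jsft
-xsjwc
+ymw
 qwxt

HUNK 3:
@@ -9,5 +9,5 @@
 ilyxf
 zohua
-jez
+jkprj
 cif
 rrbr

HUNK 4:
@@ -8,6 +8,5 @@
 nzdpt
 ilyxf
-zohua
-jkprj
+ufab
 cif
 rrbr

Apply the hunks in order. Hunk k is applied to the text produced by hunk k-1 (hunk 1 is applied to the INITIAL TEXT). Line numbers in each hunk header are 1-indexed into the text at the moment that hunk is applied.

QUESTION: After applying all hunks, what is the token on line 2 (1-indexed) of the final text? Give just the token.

Hunk 1: at line 6 remove [aeuro] add [ksvk,nzdpt] -> 13 lines: neff jsft xsjwc qwxt mujbe mhxhv ksvk nzdpt ilyxf zohua jez cif rrbr
Hunk 2: at line 2 remove [xsjwc] add [ymw] -> 13 lines: neff jsft ymw qwxt mujbe mhxhv ksvk nzdpt ilyxf zohua jez cif rrbr
Hunk 3: at line 9 remove [jez] add [jkprj] -> 13 lines: neff jsft ymw qwxt mujbe mhxhv ksvk nzdpt ilyxf zohua jkprj cif rrbr
Hunk 4: at line 8 remove [zohua,jkprj] add [ufab] -> 12 lines: neff jsft ymw qwxt mujbe mhxhv ksvk nzdpt ilyxf ufab cif rrbr
Final line 2: jsft

Answer: jsft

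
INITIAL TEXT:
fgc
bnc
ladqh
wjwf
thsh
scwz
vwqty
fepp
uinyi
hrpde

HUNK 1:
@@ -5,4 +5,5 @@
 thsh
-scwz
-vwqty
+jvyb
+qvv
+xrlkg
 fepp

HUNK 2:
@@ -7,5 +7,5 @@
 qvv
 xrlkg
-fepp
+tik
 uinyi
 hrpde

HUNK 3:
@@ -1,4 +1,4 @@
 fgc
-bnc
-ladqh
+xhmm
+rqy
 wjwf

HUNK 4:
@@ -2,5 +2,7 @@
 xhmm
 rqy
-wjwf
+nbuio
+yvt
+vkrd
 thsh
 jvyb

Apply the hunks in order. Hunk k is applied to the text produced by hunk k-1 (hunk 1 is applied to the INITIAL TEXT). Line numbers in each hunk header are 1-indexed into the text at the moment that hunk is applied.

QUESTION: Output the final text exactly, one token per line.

Hunk 1: at line 5 remove [scwz,vwqty] add [jvyb,qvv,xrlkg] -> 11 lines: fgc bnc ladqh wjwf thsh jvyb qvv xrlkg fepp uinyi hrpde
Hunk 2: at line 7 remove [fepp] add [tik] -> 11 lines: fgc bnc ladqh wjwf thsh jvyb qvv xrlkg tik uinyi hrpde
Hunk 3: at line 1 remove [bnc,ladqh] add [xhmm,rqy] -> 11 lines: fgc xhmm rqy wjwf thsh jvyb qvv xrlkg tik uinyi hrpde
Hunk 4: at line 2 remove [wjwf] add [nbuio,yvt,vkrd] -> 13 lines: fgc xhmm rqy nbuio yvt vkrd thsh jvyb qvv xrlkg tik uinyi hrpde

Answer: fgc
xhmm
rqy
nbuio
yvt
vkrd
thsh
jvyb
qvv
xrlkg
tik
uinyi
hrpde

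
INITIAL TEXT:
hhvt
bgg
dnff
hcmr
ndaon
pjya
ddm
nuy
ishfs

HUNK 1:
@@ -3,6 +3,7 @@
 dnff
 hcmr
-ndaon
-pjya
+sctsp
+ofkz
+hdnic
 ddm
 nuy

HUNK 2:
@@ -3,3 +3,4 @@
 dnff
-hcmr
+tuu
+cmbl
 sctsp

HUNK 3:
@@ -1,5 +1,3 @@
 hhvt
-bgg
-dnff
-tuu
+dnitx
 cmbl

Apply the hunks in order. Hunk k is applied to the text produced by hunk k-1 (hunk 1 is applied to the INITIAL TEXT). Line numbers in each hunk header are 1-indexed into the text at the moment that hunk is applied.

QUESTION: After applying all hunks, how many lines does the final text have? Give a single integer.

Hunk 1: at line 3 remove [ndaon,pjya] add [sctsp,ofkz,hdnic] -> 10 lines: hhvt bgg dnff hcmr sctsp ofkz hdnic ddm nuy ishfs
Hunk 2: at line 3 remove [hcmr] add [tuu,cmbl] -> 11 lines: hhvt bgg dnff tuu cmbl sctsp ofkz hdnic ddm nuy ishfs
Hunk 3: at line 1 remove [bgg,dnff,tuu] add [dnitx] -> 9 lines: hhvt dnitx cmbl sctsp ofkz hdnic ddm nuy ishfs
Final line count: 9

Answer: 9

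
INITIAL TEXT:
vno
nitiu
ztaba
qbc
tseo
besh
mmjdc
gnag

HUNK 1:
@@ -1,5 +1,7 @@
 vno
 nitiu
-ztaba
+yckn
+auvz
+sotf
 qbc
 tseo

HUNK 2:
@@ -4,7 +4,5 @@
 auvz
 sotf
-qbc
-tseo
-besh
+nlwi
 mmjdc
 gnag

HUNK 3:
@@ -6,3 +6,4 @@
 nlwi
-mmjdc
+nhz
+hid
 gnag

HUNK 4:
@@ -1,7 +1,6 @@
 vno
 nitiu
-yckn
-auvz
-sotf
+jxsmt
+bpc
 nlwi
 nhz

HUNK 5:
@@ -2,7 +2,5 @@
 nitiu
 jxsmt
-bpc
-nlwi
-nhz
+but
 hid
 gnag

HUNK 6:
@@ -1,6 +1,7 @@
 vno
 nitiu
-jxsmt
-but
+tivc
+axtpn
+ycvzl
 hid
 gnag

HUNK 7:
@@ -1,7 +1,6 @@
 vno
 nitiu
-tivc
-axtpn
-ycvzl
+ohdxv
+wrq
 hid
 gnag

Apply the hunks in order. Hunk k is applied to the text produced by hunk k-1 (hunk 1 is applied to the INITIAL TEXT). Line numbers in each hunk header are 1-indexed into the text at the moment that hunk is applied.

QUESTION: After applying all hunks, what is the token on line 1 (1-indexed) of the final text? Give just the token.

Answer: vno

Derivation:
Hunk 1: at line 1 remove [ztaba] add [yckn,auvz,sotf] -> 10 lines: vno nitiu yckn auvz sotf qbc tseo besh mmjdc gnag
Hunk 2: at line 4 remove [qbc,tseo,besh] add [nlwi] -> 8 lines: vno nitiu yckn auvz sotf nlwi mmjdc gnag
Hunk 3: at line 6 remove [mmjdc] add [nhz,hid] -> 9 lines: vno nitiu yckn auvz sotf nlwi nhz hid gnag
Hunk 4: at line 1 remove [yckn,auvz,sotf] add [jxsmt,bpc] -> 8 lines: vno nitiu jxsmt bpc nlwi nhz hid gnag
Hunk 5: at line 2 remove [bpc,nlwi,nhz] add [but] -> 6 lines: vno nitiu jxsmt but hid gnag
Hunk 6: at line 1 remove [jxsmt,but] add [tivc,axtpn,ycvzl] -> 7 lines: vno nitiu tivc axtpn ycvzl hid gnag
Hunk 7: at line 1 remove [tivc,axtpn,ycvzl] add [ohdxv,wrq] -> 6 lines: vno nitiu ohdxv wrq hid gnag
Final line 1: vno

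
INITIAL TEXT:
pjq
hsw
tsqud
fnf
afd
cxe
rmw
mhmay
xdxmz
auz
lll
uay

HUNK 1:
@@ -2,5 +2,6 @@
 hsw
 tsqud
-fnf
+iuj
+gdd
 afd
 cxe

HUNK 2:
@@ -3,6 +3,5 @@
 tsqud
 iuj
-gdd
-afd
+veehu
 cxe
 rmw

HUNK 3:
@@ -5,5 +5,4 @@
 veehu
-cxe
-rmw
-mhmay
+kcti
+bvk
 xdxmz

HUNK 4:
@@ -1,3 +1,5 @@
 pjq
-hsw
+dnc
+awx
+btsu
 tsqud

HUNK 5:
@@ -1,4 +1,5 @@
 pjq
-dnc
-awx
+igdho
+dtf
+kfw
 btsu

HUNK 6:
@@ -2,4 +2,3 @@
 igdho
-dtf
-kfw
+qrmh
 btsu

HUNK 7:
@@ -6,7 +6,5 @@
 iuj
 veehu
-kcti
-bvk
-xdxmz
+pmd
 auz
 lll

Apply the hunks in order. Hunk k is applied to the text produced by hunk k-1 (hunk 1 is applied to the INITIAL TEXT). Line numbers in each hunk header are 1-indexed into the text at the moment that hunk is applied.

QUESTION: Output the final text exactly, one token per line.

Hunk 1: at line 2 remove [fnf] add [iuj,gdd] -> 13 lines: pjq hsw tsqud iuj gdd afd cxe rmw mhmay xdxmz auz lll uay
Hunk 2: at line 3 remove [gdd,afd] add [veehu] -> 12 lines: pjq hsw tsqud iuj veehu cxe rmw mhmay xdxmz auz lll uay
Hunk 3: at line 5 remove [cxe,rmw,mhmay] add [kcti,bvk] -> 11 lines: pjq hsw tsqud iuj veehu kcti bvk xdxmz auz lll uay
Hunk 4: at line 1 remove [hsw] add [dnc,awx,btsu] -> 13 lines: pjq dnc awx btsu tsqud iuj veehu kcti bvk xdxmz auz lll uay
Hunk 5: at line 1 remove [dnc,awx] add [igdho,dtf,kfw] -> 14 lines: pjq igdho dtf kfw btsu tsqud iuj veehu kcti bvk xdxmz auz lll uay
Hunk 6: at line 2 remove [dtf,kfw] add [qrmh] -> 13 lines: pjq igdho qrmh btsu tsqud iuj veehu kcti bvk xdxmz auz lll uay
Hunk 7: at line 6 remove [kcti,bvk,xdxmz] add [pmd] -> 11 lines: pjq igdho qrmh btsu tsqud iuj veehu pmd auz lll uay

Answer: pjq
igdho
qrmh
btsu
tsqud
iuj
veehu
pmd
auz
lll
uay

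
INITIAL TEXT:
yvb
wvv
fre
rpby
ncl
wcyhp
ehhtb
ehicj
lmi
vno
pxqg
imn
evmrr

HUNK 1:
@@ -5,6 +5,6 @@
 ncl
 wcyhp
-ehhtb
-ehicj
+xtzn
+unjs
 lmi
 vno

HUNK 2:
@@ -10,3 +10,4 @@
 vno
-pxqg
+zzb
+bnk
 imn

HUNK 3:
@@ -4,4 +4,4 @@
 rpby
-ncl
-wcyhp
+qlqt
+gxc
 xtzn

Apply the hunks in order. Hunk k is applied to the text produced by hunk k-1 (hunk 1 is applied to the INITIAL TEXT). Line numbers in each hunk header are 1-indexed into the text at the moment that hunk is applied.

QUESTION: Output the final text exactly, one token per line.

Answer: yvb
wvv
fre
rpby
qlqt
gxc
xtzn
unjs
lmi
vno
zzb
bnk
imn
evmrr

Derivation:
Hunk 1: at line 5 remove [ehhtb,ehicj] add [xtzn,unjs] -> 13 lines: yvb wvv fre rpby ncl wcyhp xtzn unjs lmi vno pxqg imn evmrr
Hunk 2: at line 10 remove [pxqg] add [zzb,bnk] -> 14 lines: yvb wvv fre rpby ncl wcyhp xtzn unjs lmi vno zzb bnk imn evmrr
Hunk 3: at line 4 remove [ncl,wcyhp] add [qlqt,gxc] -> 14 lines: yvb wvv fre rpby qlqt gxc xtzn unjs lmi vno zzb bnk imn evmrr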